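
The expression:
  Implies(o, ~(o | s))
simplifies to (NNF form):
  ~o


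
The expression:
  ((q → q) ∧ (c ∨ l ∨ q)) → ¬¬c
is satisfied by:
  {c: True, q: False, l: False}
  {c: True, l: True, q: False}
  {c: True, q: True, l: False}
  {c: True, l: True, q: True}
  {l: False, q: False, c: False}


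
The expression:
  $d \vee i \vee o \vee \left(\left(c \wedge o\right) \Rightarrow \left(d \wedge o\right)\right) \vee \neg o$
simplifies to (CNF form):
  $\text{True}$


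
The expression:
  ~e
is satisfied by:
  {e: False}


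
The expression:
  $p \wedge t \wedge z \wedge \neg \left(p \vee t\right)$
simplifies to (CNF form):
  $\text{False}$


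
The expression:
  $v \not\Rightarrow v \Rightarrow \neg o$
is always true.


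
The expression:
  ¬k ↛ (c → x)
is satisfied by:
  {c: True, x: False, k: False}


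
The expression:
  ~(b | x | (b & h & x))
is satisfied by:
  {x: False, b: False}


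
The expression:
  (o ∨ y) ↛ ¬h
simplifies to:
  h ∧ (o ∨ y)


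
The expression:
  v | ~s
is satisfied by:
  {v: True, s: False}
  {s: False, v: False}
  {s: True, v: True}


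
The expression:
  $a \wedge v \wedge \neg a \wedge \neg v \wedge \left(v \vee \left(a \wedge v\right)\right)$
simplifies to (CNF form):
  $\text{False}$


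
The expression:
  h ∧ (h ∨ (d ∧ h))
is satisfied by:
  {h: True}


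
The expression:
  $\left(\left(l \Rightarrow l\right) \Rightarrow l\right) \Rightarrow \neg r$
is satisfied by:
  {l: False, r: False}
  {r: True, l: False}
  {l: True, r: False}


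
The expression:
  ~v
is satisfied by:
  {v: False}


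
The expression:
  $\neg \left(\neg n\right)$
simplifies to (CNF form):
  $n$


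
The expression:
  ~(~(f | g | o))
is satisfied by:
  {o: True, g: True, f: True}
  {o: True, g: True, f: False}
  {o: True, f: True, g: False}
  {o: True, f: False, g: False}
  {g: True, f: True, o: False}
  {g: True, f: False, o: False}
  {f: True, g: False, o: False}


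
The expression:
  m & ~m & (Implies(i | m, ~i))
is never true.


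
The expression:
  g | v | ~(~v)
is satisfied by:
  {v: True, g: True}
  {v: True, g: False}
  {g: True, v: False}


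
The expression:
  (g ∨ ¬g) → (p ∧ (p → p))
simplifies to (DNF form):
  p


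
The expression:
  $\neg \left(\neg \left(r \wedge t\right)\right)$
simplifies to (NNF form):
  $r \wedge t$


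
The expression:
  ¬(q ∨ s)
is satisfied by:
  {q: False, s: False}


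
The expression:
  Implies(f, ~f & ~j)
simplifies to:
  ~f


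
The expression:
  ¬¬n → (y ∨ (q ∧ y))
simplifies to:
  y ∨ ¬n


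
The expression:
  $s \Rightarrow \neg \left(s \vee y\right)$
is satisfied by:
  {s: False}


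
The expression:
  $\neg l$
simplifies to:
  $\neg l$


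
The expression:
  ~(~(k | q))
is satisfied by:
  {k: True, q: True}
  {k: True, q: False}
  {q: True, k: False}


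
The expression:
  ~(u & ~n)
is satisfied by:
  {n: True, u: False}
  {u: False, n: False}
  {u: True, n: True}


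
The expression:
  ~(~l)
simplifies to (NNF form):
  l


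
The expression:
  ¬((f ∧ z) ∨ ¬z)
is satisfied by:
  {z: True, f: False}


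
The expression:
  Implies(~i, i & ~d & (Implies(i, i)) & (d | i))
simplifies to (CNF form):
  i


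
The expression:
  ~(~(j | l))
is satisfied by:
  {l: True, j: True}
  {l: True, j: False}
  {j: True, l: False}


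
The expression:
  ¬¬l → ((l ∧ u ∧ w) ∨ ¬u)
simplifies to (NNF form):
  w ∨ ¬l ∨ ¬u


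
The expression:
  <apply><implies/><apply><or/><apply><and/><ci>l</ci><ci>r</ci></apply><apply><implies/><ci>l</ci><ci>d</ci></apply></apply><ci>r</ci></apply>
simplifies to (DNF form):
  <apply><or/><ci>r</ci><apply><and/><ci>l</ci><apply><not/><ci>d</ci></apply></apply></apply>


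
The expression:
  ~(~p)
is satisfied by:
  {p: True}


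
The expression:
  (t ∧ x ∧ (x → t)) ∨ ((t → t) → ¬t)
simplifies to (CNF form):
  x ∨ ¬t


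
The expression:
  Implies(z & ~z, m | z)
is always true.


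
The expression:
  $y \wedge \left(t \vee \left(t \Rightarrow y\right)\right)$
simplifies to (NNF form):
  $y$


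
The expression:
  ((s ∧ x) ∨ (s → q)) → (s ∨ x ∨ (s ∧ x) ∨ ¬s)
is always true.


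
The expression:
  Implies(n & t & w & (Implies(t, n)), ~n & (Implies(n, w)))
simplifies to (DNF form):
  ~n | ~t | ~w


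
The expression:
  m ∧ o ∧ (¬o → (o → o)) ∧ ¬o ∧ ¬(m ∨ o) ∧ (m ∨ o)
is never true.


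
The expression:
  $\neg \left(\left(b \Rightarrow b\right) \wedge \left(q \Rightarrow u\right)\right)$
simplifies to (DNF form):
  $q \wedge \neg u$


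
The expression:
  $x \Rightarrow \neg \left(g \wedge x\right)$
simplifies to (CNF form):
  $\neg g \vee \neg x$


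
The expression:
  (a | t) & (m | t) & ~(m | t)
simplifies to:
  False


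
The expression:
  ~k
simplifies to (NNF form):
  ~k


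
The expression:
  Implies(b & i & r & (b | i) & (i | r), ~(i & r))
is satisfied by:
  {b: False, i: False, r: False}
  {r: True, b: False, i: False}
  {i: True, b: False, r: False}
  {r: True, i: True, b: False}
  {b: True, r: False, i: False}
  {r: True, b: True, i: False}
  {i: True, b: True, r: False}


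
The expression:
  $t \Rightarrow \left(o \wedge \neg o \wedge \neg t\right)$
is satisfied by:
  {t: False}


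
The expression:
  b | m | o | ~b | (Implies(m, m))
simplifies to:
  True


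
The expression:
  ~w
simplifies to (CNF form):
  ~w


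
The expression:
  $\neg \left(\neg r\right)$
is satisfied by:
  {r: True}


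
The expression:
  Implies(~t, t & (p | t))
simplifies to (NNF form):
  t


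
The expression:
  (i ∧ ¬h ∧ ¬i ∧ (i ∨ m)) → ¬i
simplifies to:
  True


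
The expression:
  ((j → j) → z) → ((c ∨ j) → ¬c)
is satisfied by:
  {c: False, z: False}
  {z: True, c: False}
  {c: True, z: False}


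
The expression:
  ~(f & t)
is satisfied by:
  {t: False, f: False}
  {f: True, t: False}
  {t: True, f: False}


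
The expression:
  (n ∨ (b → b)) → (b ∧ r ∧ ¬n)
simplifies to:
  b ∧ r ∧ ¬n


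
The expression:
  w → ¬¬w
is always true.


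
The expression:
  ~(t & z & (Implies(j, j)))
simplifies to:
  ~t | ~z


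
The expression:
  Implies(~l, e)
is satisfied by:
  {l: True, e: True}
  {l: True, e: False}
  {e: True, l: False}


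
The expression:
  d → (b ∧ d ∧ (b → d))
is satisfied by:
  {b: True, d: False}
  {d: False, b: False}
  {d: True, b: True}


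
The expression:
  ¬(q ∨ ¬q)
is never true.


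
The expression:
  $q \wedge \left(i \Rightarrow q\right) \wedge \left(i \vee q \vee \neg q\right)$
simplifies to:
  $q$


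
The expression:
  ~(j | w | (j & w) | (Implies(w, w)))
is never true.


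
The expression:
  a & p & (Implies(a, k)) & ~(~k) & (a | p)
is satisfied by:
  {a: True, p: True, k: True}


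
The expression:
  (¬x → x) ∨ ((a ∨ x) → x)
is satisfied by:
  {x: True, a: False}
  {a: False, x: False}
  {a: True, x: True}


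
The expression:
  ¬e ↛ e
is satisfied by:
  {e: False}


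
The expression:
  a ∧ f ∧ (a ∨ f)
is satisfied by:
  {a: True, f: True}


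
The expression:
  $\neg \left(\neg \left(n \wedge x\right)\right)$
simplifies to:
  $n \wedge x$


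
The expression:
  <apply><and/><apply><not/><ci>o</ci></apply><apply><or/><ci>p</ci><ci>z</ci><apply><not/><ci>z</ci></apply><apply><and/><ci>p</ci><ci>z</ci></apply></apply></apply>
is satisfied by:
  {o: False}


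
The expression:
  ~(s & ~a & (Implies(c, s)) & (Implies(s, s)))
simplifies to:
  a | ~s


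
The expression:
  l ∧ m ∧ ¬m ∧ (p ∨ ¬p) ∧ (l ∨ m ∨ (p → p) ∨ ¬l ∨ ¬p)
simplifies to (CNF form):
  False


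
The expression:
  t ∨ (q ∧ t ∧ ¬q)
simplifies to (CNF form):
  t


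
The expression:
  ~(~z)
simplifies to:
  z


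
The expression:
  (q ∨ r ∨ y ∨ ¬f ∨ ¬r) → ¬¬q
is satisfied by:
  {q: True}


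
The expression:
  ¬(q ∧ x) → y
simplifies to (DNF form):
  y ∨ (q ∧ x)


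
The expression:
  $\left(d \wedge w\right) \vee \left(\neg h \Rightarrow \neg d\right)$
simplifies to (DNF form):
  $h \vee w \vee \neg d$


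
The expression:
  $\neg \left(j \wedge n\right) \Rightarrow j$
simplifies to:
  $j$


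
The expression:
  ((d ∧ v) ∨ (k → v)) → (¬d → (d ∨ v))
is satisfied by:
  {d: True, k: True, v: True}
  {d: True, k: True, v: False}
  {d: True, v: True, k: False}
  {d: True, v: False, k: False}
  {k: True, v: True, d: False}
  {k: True, v: False, d: False}
  {v: True, k: False, d: False}


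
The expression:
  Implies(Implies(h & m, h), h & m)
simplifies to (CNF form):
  h & m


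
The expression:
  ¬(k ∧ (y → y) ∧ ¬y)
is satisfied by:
  {y: True, k: False}
  {k: False, y: False}
  {k: True, y: True}


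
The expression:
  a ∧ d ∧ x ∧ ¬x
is never true.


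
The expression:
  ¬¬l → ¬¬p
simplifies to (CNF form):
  p ∨ ¬l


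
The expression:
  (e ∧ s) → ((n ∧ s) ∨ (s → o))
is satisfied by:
  {n: True, o: True, s: False, e: False}
  {n: True, s: False, e: False, o: False}
  {o: True, s: False, e: False, n: False}
  {o: False, s: False, e: False, n: False}
  {n: True, e: True, o: True, s: False}
  {n: True, e: True, o: False, s: False}
  {e: True, o: True, n: False, s: False}
  {e: True, n: False, s: False, o: False}
  {o: True, n: True, s: True, e: False}
  {n: True, s: True, o: False, e: False}
  {o: True, s: True, n: False, e: False}
  {s: True, n: False, e: False, o: False}
  {n: True, e: True, s: True, o: True}
  {n: True, e: True, s: True, o: False}
  {e: True, s: True, o: True, n: False}


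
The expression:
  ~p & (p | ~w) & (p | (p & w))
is never true.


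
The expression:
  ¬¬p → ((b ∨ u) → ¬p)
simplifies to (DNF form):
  (¬b ∧ ¬u) ∨ ¬p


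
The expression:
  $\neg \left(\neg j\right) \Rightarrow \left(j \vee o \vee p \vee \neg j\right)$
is always true.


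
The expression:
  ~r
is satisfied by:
  {r: False}


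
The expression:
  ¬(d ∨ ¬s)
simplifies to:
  s ∧ ¬d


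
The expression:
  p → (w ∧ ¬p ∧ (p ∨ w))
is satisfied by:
  {p: False}


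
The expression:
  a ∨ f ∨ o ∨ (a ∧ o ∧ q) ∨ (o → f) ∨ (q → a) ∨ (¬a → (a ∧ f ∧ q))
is always true.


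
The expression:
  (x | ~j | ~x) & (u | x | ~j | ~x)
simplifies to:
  True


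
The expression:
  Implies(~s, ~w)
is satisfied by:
  {s: True, w: False}
  {w: False, s: False}
  {w: True, s: True}


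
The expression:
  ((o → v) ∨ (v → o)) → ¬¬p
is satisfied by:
  {p: True}


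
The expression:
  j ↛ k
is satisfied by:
  {j: True, k: False}


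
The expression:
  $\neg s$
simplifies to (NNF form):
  $\neg s$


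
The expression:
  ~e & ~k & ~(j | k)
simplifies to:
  ~e & ~j & ~k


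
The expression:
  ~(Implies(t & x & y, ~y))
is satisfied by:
  {t: True, x: True, y: True}


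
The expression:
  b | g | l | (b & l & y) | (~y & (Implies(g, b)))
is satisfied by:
  {b: True, l: True, g: True, y: False}
  {b: True, l: True, g: False, y: False}
  {b: True, g: True, l: False, y: False}
  {b: True, g: False, l: False, y: False}
  {l: True, g: True, b: False, y: False}
  {l: True, b: False, g: False, y: False}
  {l: False, g: True, b: False, y: False}
  {l: False, b: False, g: False, y: False}
  {b: True, y: True, l: True, g: True}
  {b: True, y: True, l: True, g: False}
  {b: True, y: True, g: True, l: False}
  {b: True, y: True, g: False, l: False}
  {y: True, l: True, g: True, b: False}
  {y: True, l: True, g: False, b: False}
  {y: True, g: True, l: False, b: False}


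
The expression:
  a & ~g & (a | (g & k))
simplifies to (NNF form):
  a & ~g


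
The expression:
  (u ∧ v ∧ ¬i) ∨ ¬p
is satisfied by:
  {v: True, u: True, i: False, p: False}
  {v: True, u: False, i: False, p: False}
  {u: True, v: False, i: False, p: False}
  {v: False, u: False, i: False, p: False}
  {v: True, i: True, u: True, p: False}
  {v: True, i: True, u: False, p: False}
  {i: True, u: True, v: False, p: False}
  {i: True, v: False, u: False, p: False}
  {v: True, p: True, i: False, u: True}


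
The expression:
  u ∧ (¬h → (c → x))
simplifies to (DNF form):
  (h ∧ u) ∨ (u ∧ x) ∨ (u ∧ ¬c)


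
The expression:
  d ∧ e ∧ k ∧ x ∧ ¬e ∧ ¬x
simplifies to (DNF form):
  False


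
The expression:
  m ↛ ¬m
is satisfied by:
  {m: True}


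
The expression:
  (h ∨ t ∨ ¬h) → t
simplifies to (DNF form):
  t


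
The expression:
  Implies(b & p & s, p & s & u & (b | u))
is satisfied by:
  {u: True, s: False, p: False, b: False}
  {b: False, s: False, u: False, p: False}
  {b: True, u: True, s: False, p: False}
  {b: True, s: False, u: False, p: False}
  {p: True, u: True, b: False, s: False}
  {p: True, b: False, s: False, u: False}
  {p: True, b: True, u: True, s: False}
  {p: True, b: True, s: False, u: False}
  {u: True, s: True, p: False, b: False}
  {s: True, p: False, u: False, b: False}
  {b: True, s: True, u: True, p: False}
  {b: True, s: True, p: False, u: False}
  {u: True, s: True, p: True, b: False}
  {s: True, p: True, b: False, u: False}
  {b: True, s: True, p: True, u: True}


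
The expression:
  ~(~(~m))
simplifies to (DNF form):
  ~m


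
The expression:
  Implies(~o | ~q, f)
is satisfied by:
  {q: True, f: True, o: True}
  {q: True, f: True, o: False}
  {f: True, o: True, q: False}
  {f: True, o: False, q: False}
  {q: True, o: True, f: False}


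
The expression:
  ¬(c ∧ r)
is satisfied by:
  {c: False, r: False}
  {r: True, c: False}
  {c: True, r: False}


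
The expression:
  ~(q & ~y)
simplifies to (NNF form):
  y | ~q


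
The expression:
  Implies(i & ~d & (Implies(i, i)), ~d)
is always true.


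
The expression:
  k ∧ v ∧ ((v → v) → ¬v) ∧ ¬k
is never true.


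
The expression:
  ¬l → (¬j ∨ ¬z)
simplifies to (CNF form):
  l ∨ ¬j ∨ ¬z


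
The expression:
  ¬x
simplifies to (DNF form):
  ¬x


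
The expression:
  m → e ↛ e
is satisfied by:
  {m: False}


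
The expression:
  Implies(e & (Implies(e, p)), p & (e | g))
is always true.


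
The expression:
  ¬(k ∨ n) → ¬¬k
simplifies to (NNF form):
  k ∨ n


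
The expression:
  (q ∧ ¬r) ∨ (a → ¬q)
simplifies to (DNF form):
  ¬a ∨ ¬q ∨ ¬r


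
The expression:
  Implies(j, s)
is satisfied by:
  {s: True, j: False}
  {j: False, s: False}
  {j: True, s: True}


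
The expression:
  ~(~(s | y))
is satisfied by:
  {y: True, s: True}
  {y: True, s: False}
  {s: True, y: False}


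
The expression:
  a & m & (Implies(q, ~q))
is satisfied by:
  {a: True, m: True, q: False}


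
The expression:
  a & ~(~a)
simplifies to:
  a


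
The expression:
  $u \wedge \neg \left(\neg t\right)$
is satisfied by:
  {t: True, u: True}


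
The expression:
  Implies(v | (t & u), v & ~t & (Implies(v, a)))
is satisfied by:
  {a: True, v: False, u: False, t: False}
  {a: False, v: False, u: False, t: False}
  {a: True, u: True, v: False, t: False}
  {u: True, a: False, v: False, t: False}
  {t: True, a: True, v: False, u: False}
  {t: True, a: False, v: False, u: False}
  {a: True, v: True, t: False, u: False}
  {a: True, v: True, u: True, t: False}


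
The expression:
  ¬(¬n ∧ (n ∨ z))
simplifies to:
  n ∨ ¬z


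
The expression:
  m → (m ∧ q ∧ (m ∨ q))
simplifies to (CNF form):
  q ∨ ¬m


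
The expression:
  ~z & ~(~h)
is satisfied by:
  {h: True, z: False}


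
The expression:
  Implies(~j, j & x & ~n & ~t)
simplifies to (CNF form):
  j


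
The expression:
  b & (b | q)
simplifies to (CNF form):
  b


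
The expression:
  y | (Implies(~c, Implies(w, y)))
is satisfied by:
  {y: True, c: True, w: False}
  {y: True, w: False, c: False}
  {c: True, w: False, y: False}
  {c: False, w: False, y: False}
  {y: True, c: True, w: True}
  {y: True, w: True, c: False}
  {c: True, w: True, y: False}


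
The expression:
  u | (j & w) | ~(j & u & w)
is always true.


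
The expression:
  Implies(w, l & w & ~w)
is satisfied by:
  {w: False}


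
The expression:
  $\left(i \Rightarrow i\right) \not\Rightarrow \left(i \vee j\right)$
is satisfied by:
  {i: False, j: False}


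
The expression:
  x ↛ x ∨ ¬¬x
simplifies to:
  x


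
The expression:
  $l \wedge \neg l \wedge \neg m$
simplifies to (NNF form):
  $\text{False}$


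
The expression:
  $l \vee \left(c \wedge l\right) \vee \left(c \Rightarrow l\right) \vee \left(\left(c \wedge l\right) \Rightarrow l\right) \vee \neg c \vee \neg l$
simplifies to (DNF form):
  $\text{True}$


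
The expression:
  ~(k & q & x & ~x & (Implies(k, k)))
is always true.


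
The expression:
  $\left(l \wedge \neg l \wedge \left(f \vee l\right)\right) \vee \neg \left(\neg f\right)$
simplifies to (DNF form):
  $f$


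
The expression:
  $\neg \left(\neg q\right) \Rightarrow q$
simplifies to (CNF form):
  $\text{True}$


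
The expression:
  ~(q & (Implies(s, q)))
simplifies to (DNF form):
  ~q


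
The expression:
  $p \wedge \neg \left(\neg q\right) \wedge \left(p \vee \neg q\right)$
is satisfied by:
  {p: True, q: True}


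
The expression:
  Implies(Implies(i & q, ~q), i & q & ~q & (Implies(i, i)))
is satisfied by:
  {i: True, q: True}


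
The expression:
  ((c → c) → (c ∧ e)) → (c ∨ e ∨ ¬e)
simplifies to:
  True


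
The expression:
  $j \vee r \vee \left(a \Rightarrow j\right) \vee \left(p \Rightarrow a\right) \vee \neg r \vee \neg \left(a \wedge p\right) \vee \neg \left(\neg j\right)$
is always true.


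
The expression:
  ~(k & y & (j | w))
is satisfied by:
  {w: False, k: False, y: False, j: False}
  {j: True, w: False, k: False, y: False}
  {w: True, j: False, k: False, y: False}
  {j: True, w: True, k: False, y: False}
  {y: True, j: False, w: False, k: False}
  {j: True, y: True, w: False, k: False}
  {y: True, w: True, j: False, k: False}
  {j: True, y: True, w: True, k: False}
  {k: True, y: False, w: False, j: False}
  {k: True, j: True, y: False, w: False}
  {k: True, w: True, y: False, j: False}
  {j: True, k: True, w: True, y: False}
  {k: True, y: True, j: False, w: False}


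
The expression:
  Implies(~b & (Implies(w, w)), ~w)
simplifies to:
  b | ~w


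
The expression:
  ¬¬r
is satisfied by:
  {r: True}


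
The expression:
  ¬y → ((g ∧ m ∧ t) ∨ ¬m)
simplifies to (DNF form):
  y ∨ (g ∧ t) ∨ ¬m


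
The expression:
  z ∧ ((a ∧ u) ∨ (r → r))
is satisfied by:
  {z: True}


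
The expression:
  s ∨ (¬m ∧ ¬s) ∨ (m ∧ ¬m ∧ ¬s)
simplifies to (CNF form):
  s ∨ ¬m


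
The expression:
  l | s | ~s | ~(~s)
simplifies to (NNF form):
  True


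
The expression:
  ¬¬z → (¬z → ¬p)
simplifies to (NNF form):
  True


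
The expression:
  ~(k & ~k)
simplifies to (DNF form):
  True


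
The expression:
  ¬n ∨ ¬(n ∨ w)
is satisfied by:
  {n: False}


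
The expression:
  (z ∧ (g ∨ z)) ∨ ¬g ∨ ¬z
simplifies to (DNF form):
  True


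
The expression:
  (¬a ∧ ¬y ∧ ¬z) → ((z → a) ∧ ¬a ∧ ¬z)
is always true.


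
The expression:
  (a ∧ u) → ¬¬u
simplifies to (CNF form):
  True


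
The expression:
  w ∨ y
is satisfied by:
  {y: True, w: True}
  {y: True, w: False}
  {w: True, y: False}


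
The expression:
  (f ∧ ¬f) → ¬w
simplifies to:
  True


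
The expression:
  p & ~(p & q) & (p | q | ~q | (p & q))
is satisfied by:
  {p: True, q: False}


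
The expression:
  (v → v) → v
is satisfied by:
  {v: True}


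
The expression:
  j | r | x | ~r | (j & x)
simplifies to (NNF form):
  True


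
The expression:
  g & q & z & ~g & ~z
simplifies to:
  False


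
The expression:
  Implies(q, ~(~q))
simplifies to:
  True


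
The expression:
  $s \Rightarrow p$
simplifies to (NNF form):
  $p \vee \neg s$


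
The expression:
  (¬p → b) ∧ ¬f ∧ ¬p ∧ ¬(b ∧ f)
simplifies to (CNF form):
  b ∧ ¬f ∧ ¬p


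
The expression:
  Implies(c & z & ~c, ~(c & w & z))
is always true.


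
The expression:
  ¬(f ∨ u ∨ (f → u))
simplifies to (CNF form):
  False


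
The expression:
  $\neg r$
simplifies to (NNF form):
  $\neg r$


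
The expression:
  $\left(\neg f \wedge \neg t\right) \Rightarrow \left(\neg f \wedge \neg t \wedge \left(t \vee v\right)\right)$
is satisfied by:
  {t: True, v: True, f: True}
  {t: True, v: True, f: False}
  {t: True, f: True, v: False}
  {t: True, f: False, v: False}
  {v: True, f: True, t: False}
  {v: True, f: False, t: False}
  {f: True, v: False, t: False}


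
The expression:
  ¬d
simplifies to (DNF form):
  ¬d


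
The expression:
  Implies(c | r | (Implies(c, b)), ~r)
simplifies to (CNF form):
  ~r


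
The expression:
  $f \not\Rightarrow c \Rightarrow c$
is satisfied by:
  {c: True, f: False}
  {f: False, c: False}
  {f: True, c: True}


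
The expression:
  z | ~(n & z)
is always true.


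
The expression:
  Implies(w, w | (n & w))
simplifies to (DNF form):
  True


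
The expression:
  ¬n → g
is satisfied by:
  {n: True, g: True}
  {n: True, g: False}
  {g: True, n: False}


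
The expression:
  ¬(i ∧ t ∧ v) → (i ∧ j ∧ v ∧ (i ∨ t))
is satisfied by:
  {i: True, t: True, j: True, v: True}
  {i: True, t: True, v: True, j: False}
  {i: True, j: True, v: True, t: False}


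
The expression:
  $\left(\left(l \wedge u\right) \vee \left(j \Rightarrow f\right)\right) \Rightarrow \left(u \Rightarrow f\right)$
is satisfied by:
  {f: True, j: True, l: False, u: False}
  {f: True, j: False, l: False, u: False}
  {f: True, l: True, j: True, u: False}
  {f: True, l: True, j: False, u: False}
  {j: True, f: False, l: False, u: False}
  {j: False, f: False, l: False, u: False}
  {l: True, j: True, f: False, u: False}
  {l: True, j: False, f: False, u: False}
  {u: True, f: True, j: True, l: False}
  {u: True, f: True, j: False, l: False}
  {u: True, f: True, l: True, j: True}
  {u: True, f: True, l: True, j: False}
  {u: True, j: True, l: False, f: False}


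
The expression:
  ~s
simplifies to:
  ~s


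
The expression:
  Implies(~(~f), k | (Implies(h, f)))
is always true.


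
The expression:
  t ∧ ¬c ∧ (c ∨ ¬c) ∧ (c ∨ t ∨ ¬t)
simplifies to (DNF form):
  t ∧ ¬c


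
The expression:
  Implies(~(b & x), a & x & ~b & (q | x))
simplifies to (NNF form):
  x & (a | b)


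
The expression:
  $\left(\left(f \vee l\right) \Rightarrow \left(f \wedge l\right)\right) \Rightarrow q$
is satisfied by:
  {q: True, f: False, l: False}
  {q: True, l: True, f: False}
  {q: True, f: True, l: False}
  {q: True, l: True, f: True}
  {l: True, f: False, q: False}
  {f: True, l: False, q: False}


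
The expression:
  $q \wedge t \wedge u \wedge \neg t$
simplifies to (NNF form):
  $\text{False}$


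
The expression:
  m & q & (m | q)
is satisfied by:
  {m: True, q: True}


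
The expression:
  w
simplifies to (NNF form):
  w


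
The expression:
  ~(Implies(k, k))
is never true.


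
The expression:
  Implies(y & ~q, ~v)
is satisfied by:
  {q: True, v: False, y: False}
  {v: False, y: False, q: False}
  {y: True, q: True, v: False}
  {y: True, v: False, q: False}
  {q: True, v: True, y: False}
  {v: True, q: False, y: False}
  {y: True, v: True, q: True}


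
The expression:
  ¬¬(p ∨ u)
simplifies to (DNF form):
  p ∨ u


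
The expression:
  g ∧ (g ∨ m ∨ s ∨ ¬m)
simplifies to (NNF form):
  g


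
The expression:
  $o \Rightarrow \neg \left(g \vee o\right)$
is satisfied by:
  {o: False}


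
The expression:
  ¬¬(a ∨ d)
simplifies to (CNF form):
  a ∨ d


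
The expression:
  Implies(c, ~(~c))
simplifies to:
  True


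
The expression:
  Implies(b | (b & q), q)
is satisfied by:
  {q: True, b: False}
  {b: False, q: False}
  {b: True, q: True}


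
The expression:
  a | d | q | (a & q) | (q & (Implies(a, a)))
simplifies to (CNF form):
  a | d | q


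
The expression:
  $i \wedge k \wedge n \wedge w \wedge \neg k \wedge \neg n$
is never true.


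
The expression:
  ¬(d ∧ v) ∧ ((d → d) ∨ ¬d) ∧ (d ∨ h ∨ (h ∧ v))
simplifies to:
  (d ∧ ¬v) ∨ (h ∧ ¬d)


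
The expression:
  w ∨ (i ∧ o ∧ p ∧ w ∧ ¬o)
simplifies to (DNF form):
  w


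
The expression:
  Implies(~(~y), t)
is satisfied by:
  {t: True, y: False}
  {y: False, t: False}
  {y: True, t: True}


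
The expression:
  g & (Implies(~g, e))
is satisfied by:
  {g: True}


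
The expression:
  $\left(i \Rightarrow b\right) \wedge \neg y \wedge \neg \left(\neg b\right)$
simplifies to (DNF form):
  $b \wedge \neg y$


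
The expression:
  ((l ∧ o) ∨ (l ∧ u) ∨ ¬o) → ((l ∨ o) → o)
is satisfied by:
  {o: True, l: False}
  {l: False, o: False}
  {l: True, o: True}


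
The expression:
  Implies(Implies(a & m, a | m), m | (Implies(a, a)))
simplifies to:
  True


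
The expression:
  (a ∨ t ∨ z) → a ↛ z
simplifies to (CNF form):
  ¬z ∧ (a ∨ ¬t)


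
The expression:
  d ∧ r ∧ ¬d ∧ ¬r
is never true.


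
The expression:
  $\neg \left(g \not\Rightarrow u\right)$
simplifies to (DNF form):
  $u \vee \neg g$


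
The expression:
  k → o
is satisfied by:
  {o: True, k: False}
  {k: False, o: False}
  {k: True, o: True}


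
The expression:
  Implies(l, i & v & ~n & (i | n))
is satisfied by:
  {v: True, i: True, n: False, l: False}
  {v: True, i: False, n: False, l: False}
  {i: True, v: False, n: False, l: False}
  {v: False, i: False, n: False, l: False}
  {v: True, n: True, i: True, l: False}
  {v: True, n: True, i: False, l: False}
  {n: True, i: True, v: False, l: False}
  {n: True, v: False, i: False, l: False}
  {v: True, l: True, n: False, i: True}


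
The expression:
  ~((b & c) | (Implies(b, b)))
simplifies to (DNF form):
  False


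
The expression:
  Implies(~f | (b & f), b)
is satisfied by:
  {b: True, f: True}
  {b: True, f: False}
  {f: True, b: False}


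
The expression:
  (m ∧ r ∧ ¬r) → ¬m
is always true.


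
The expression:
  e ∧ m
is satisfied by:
  {m: True, e: True}


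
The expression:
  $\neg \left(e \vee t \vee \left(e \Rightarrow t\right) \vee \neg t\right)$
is never true.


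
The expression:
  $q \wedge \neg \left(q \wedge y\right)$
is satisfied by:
  {q: True, y: False}


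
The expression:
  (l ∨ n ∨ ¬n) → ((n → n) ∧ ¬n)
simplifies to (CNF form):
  ¬n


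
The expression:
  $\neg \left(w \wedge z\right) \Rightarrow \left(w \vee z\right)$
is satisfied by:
  {z: True, w: True}
  {z: True, w: False}
  {w: True, z: False}


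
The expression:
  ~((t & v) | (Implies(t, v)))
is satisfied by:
  {t: True, v: False}


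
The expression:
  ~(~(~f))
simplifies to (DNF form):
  ~f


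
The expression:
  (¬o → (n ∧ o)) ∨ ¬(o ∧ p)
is always true.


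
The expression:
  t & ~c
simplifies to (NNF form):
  t & ~c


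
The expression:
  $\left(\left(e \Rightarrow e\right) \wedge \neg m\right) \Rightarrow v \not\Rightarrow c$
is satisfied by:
  {m: True, v: True, c: False}
  {m: True, c: False, v: False}
  {m: True, v: True, c: True}
  {m: True, c: True, v: False}
  {v: True, c: False, m: False}


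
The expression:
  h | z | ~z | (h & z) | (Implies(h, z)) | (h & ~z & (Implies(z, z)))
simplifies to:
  True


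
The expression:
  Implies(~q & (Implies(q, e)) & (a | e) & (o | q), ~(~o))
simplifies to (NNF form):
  True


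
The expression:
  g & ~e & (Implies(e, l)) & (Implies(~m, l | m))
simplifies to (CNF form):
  g & ~e & (l | m)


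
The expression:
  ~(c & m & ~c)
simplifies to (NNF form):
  True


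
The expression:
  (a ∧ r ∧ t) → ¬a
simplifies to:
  ¬a ∨ ¬r ∨ ¬t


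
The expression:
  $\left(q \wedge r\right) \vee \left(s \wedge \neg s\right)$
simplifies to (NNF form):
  $q \wedge r$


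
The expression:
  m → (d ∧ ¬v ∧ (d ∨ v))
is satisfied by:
  {d: True, m: False, v: False}
  {d: False, m: False, v: False}
  {v: True, d: True, m: False}
  {v: True, d: False, m: False}
  {m: True, d: True, v: False}


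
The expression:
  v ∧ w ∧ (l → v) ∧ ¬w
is never true.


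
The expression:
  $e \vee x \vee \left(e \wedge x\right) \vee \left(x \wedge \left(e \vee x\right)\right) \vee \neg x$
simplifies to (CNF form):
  $\text{True}$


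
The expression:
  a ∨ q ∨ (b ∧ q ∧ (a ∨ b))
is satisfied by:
  {a: True, q: True}
  {a: True, q: False}
  {q: True, a: False}


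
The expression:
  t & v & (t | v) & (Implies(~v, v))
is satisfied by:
  {t: True, v: True}


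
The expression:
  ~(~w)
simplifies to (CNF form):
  w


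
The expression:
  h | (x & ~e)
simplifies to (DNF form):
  h | (x & ~e)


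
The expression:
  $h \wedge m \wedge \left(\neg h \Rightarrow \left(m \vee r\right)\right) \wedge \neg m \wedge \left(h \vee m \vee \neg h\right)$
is never true.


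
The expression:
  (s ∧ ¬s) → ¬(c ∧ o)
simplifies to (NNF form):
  True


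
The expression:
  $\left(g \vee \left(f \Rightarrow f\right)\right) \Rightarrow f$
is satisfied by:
  {f: True}


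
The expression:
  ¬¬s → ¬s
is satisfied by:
  {s: False}


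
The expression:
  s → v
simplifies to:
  v ∨ ¬s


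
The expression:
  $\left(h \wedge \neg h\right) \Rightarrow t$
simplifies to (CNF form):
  $\text{True}$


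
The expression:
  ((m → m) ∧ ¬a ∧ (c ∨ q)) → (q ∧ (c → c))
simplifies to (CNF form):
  a ∨ q ∨ ¬c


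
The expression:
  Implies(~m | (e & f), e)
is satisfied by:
  {m: True, e: True}
  {m: True, e: False}
  {e: True, m: False}


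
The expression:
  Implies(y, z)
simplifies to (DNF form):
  z | ~y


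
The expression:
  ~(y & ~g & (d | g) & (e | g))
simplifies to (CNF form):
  g | ~d | ~e | ~y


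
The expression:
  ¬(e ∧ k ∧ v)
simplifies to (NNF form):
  ¬e ∨ ¬k ∨ ¬v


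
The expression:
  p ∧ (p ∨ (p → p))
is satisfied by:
  {p: True}


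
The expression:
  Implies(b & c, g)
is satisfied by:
  {g: True, c: False, b: False}
  {c: False, b: False, g: False}
  {b: True, g: True, c: False}
  {b: True, c: False, g: False}
  {g: True, c: True, b: False}
  {c: True, g: False, b: False}
  {b: True, c: True, g: True}


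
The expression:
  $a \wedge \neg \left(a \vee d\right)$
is never true.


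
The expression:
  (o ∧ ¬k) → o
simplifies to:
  True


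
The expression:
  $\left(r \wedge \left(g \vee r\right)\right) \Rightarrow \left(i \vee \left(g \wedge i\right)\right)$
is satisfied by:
  {i: True, r: False}
  {r: False, i: False}
  {r: True, i: True}


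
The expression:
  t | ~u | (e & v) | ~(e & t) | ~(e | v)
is always true.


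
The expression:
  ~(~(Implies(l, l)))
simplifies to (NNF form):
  True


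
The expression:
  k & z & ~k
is never true.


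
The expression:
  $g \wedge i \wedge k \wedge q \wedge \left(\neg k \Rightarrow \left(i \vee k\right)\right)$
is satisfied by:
  {i: True, g: True, q: True, k: True}


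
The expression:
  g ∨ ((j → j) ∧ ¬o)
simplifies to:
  g ∨ ¬o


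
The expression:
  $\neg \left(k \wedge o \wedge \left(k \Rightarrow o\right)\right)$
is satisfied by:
  {k: False, o: False}
  {o: True, k: False}
  {k: True, o: False}


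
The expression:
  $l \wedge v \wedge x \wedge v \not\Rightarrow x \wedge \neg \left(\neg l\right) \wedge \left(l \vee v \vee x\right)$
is never true.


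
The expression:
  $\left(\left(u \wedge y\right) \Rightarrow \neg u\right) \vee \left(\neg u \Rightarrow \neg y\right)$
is always true.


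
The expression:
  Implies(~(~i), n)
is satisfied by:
  {n: True, i: False}
  {i: False, n: False}
  {i: True, n: True}


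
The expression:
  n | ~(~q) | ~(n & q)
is always true.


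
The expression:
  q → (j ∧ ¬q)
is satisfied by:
  {q: False}


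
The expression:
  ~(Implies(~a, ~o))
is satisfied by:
  {o: True, a: False}


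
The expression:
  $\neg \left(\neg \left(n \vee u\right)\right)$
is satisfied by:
  {n: True, u: True}
  {n: True, u: False}
  {u: True, n: False}


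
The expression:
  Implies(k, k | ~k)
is always true.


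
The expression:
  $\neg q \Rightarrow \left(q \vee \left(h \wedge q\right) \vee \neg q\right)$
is always true.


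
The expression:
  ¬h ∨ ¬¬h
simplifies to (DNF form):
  True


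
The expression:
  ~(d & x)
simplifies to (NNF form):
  ~d | ~x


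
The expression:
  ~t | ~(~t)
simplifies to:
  True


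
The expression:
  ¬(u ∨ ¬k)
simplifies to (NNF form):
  k ∧ ¬u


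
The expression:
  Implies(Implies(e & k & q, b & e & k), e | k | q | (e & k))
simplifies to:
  e | k | q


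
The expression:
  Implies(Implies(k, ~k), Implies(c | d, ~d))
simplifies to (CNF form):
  k | ~d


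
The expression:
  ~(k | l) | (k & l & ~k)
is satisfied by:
  {l: False, k: False}


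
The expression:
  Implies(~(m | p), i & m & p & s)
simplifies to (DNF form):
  m | p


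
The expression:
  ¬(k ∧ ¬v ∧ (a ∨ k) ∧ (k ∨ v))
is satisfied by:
  {v: True, k: False}
  {k: False, v: False}
  {k: True, v: True}


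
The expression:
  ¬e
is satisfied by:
  {e: False}


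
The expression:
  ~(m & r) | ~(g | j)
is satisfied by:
  {j: False, g: False, m: False, r: False}
  {g: True, r: False, j: False, m: False}
  {j: True, r: False, g: False, m: False}
  {g: True, j: True, r: False, m: False}
  {r: True, j: False, g: False, m: False}
  {r: True, g: True, j: False, m: False}
  {r: True, j: True, g: False, m: False}
  {r: True, g: True, j: True, m: False}
  {m: True, r: False, j: False, g: False}
  {m: True, g: True, r: False, j: False}
  {m: True, j: True, r: False, g: False}
  {m: True, g: True, j: True, r: False}
  {m: True, r: True, j: False, g: False}


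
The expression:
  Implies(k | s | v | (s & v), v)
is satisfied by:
  {v: True, s: False, k: False}
  {v: True, k: True, s: False}
  {v: True, s: True, k: False}
  {v: True, k: True, s: True}
  {k: False, s: False, v: False}


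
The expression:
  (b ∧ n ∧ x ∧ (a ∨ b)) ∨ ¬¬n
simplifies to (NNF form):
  n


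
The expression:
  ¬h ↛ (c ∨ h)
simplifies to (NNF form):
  ¬c ∧ ¬h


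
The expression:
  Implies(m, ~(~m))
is always true.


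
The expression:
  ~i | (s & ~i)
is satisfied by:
  {i: False}


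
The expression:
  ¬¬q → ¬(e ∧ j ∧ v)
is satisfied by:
  {v: False, q: False, e: False, j: False}
  {j: True, v: False, q: False, e: False}
  {e: True, v: False, q: False, j: False}
  {j: True, e: True, v: False, q: False}
  {q: True, j: False, v: False, e: False}
  {j: True, q: True, v: False, e: False}
  {e: True, q: True, j: False, v: False}
  {j: True, e: True, q: True, v: False}
  {v: True, e: False, q: False, j: False}
  {j: True, v: True, e: False, q: False}
  {e: True, v: True, j: False, q: False}
  {j: True, e: True, v: True, q: False}
  {q: True, v: True, e: False, j: False}
  {j: True, q: True, v: True, e: False}
  {e: True, q: True, v: True, j: False}


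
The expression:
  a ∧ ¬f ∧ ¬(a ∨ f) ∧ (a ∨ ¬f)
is never true.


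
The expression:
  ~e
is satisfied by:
  {e: False}


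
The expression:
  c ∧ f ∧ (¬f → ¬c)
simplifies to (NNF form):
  c ∧ f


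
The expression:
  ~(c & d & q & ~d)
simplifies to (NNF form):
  True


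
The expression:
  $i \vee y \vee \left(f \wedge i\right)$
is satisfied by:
  {i: True, y: True}
  {i: True, y: False}
  {y: True, i: False}


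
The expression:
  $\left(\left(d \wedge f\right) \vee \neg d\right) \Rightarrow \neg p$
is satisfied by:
  {d: True, f: False, p: False}
  {f: False, p: False, d: False}
  {d: True, f: True, p: False}
  {f: True, d: False, p: False}
  {p: True, d: True, f: False}


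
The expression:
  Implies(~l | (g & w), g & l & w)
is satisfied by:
  {l: True}


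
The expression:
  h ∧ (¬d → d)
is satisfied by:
  {h: True, d: True}


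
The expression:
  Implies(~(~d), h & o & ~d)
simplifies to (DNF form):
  ~d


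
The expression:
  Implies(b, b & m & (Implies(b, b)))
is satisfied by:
  {m: True, b: False}
  {b: False, m: False}
  {b: True, m: True}


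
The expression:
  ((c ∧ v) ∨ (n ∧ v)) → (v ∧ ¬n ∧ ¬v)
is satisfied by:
  {n: False, v: False, c: False}
  {c: True, n: False, v: False}
  {n: True, c: False, v: False}
  {c: True, n: True, v: False}
  {v: True, c: False, n: False}


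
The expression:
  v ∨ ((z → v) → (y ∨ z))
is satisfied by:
  {y: True, z: True, v: True}
  {y: True, z: True, v: False}
  {y: True, v: True, z: False}
  {y: True, v: False, z: False}
  {z: True, v: True, y: False}
  {z: True, v: False, y: False}
  {v: True, z: False, y: False}


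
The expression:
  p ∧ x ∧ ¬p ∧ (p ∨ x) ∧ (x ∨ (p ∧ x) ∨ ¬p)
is never true.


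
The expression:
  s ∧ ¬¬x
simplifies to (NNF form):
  s ∧ x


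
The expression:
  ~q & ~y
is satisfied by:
  {q: False, y: False}


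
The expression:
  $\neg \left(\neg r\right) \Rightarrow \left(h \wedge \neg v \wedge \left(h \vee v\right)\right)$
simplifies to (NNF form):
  $\left(h \wedge \neg v\right) \vee \neg r$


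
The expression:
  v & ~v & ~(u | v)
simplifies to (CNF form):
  False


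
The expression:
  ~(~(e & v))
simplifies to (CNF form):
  e & v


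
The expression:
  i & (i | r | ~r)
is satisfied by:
  {i: True}


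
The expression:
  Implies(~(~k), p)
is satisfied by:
  {p: True, k: False}
  {k: False, p: False}
  {k: True, p: True}


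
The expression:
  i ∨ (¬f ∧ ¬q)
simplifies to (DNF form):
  i ∨ (¬f ∧ ¬q)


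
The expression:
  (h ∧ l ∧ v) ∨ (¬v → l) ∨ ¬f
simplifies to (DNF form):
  l ∨ v ∨ ¬f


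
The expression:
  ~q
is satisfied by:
  {q: False}


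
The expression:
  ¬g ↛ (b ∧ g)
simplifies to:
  ¬g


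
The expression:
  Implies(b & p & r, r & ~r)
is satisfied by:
  {p: False, b: False, r: False}
  {r: True, p: False, b: False}
  {b: True, p: False, r: False}
  {r: True, b: True, p: False}
  {p: True, r: False, b: False}
  {r: True, p: True, b: False}
  {b: True, p: True, r: False}
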